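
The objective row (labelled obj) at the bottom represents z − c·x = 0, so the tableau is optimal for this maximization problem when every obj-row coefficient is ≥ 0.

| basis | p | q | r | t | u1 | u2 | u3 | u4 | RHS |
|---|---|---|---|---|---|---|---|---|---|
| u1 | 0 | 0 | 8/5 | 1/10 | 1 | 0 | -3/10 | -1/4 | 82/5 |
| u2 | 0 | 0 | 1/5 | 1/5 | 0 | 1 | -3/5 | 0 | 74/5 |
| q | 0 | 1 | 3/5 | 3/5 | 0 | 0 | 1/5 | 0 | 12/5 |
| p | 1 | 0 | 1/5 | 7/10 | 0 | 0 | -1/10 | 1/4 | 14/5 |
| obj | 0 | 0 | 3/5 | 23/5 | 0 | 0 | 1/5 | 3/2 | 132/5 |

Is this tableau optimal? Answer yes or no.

Every obj-row coefficient is ≥ 0, so the tableau is optimal.

yes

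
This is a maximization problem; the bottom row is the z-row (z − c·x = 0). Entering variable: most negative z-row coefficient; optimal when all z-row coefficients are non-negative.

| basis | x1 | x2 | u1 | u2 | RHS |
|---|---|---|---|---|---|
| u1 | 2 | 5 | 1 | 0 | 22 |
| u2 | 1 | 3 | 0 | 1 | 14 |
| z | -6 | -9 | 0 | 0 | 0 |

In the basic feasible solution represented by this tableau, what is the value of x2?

x2 is not in the basis, so in the current basic feasible solution x2 = 0.

0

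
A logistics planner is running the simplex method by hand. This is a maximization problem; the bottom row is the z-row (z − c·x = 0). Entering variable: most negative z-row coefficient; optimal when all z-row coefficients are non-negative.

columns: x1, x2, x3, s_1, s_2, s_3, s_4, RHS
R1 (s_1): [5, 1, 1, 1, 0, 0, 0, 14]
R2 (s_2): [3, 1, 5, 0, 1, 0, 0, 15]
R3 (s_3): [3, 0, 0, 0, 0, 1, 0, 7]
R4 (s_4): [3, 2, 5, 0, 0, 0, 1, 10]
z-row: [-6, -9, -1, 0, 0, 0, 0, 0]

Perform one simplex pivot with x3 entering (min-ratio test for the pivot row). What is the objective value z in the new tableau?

Ratio test on column x3 — row 1: 14/1 = 14; row 2: 15/5 = 3; row 3: entry 0 ≤ 0; row 4: 10/5 = 2. Minimum is 2 at row 4 (s_4 leaves); pivot element 5.
Pivot on row 4; the z-row RHS becomes 0 − (-1)·2 = 2.

2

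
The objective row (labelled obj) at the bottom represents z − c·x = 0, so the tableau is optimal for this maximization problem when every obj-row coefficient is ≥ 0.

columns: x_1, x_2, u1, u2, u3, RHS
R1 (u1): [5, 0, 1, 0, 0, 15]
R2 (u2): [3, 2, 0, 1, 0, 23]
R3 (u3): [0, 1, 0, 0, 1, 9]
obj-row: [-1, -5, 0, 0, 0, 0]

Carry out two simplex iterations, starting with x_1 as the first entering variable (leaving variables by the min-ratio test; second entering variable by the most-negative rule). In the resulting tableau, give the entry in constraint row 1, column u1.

1/5

Ratio test on column x_1 — row 1: 15/5 = 3; row 2: 23/3 = 23/3; row 3: entry 0 ≤ 0. Minimum is 3 at row 1 (u1 leaves); pivot element 5.
Divide row 1 by 5; eliminate column x_1 from the other rows.
Second iteration: most negative obj-row entry is -5 in column x_2, so x_2 enters.
Ratio test on column x_2 — row 1: entry 0 ≤ 0; row 2: 14/2 = 7; row 3: 9/1 = 9. Minimum is 7 at row 2 (u2 leaves); pivot element 2.
Divide row 2 by 2; eliminate column x_2 from the other rows.
After both pivots, the entry at constraint row 1, column u1 is 1/5.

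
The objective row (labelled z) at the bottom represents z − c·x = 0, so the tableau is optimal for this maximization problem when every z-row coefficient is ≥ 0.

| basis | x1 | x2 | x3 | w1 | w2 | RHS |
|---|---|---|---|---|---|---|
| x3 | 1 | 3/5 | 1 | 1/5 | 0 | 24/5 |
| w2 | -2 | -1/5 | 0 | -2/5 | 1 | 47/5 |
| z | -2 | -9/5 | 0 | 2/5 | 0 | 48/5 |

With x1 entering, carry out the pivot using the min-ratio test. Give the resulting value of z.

Ratio test on column x1 — row 1: (24/5)/1 = 24/5; row 2: entry -2 ≤ 0. Minimum is 24/5 at row 1 (x3 leaves); pivot element 1.
Pivot on row 1; the z-row RHS becomes 48/5 − (-2)·(24/5) = 96/5.

96/5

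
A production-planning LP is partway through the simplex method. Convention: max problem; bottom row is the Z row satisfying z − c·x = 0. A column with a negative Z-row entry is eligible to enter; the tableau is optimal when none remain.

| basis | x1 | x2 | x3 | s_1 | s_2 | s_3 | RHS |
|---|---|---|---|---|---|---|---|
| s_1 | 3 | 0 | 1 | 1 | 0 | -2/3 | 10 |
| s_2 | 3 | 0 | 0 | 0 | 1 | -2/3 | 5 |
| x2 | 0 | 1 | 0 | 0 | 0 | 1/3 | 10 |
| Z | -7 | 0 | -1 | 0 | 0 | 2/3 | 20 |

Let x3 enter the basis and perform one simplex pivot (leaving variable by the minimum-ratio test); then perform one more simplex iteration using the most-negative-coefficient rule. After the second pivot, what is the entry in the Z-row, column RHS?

110/3

Ratio test on column x3 — row 1: 10/1 = 10; row 2: entry 0 ≤ 0; row 3: entry 0 ≤ 0. Minimum is 10 at row 1 (s_1 leaves); pivot element 1.
Divide row 1 by 1; eliminate column x3 from the other rows.
Second iteration: most negative Z-row entry is -4 in column x1, so x1 enters.
Ratio test on column x1 — row 1: 10/3 = 10/3; row 2: 5/3 = 5/3; row 3: entry 0 ≤ 0. Minimum is 5/3 at row 2 (s_2 leaves); pivot element 3.
Divide row 2 by 3; eliminate column x1 from the other rows.
After both pivots, the entry at the Z-row, column RHS is 110/3.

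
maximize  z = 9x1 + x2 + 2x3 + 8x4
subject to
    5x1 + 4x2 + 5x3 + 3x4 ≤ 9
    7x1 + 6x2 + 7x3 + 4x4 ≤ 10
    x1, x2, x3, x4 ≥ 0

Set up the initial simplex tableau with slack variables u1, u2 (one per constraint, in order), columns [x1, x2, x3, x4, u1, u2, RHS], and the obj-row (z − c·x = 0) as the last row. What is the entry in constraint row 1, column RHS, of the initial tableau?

9

The RHS of constraint 1 is b_1 = 9.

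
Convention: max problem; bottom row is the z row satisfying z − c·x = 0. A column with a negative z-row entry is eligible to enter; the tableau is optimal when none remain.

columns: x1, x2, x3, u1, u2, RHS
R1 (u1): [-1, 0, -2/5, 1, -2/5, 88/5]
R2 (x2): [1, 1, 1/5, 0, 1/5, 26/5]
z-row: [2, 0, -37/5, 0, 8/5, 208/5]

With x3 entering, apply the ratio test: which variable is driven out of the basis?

x2

Column x3 entries and ratios — u1: -2/5 ≤ 0, skip; x2: (26/5)/(1/5) = 26.
Smallest ratio is 26 in the row of x2, so x2 leaves.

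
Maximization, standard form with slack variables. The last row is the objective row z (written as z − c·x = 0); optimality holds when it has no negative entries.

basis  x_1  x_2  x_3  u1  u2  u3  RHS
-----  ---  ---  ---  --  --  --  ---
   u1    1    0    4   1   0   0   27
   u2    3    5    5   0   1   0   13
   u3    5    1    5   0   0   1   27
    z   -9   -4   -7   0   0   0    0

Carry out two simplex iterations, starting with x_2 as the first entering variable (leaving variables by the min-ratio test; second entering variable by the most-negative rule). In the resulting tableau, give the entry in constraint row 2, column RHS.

13/3

Ratio test on column x_2 — row 1: entry 0 ≤ 0; row 2: 13/5 = 13/5; row 3: 27/1 = 27. Minimum is 13/5 at row 2 (u2 leaves); pivot element 5.
Divide row 2 by 5; eliminate column x_2 from the other rows.
Second iteration: most negative z-row entry is -33/5 in column x_1, so x_1 enters.
Ratio test on column x_1 — row 1: 27/1 = 27; row 2: (13/5)/(3/5) = 13/3; row 3: (122/5)/(22/5) = 61/11. Minimum is 13/3 at row 2 (x_2 leaves); pivot element 3/5.
Divide row 2 by 3/5; eliminate column x_1 from the other rows.
After both pivots, the entry at constraint row 2, column RHS is 13/3.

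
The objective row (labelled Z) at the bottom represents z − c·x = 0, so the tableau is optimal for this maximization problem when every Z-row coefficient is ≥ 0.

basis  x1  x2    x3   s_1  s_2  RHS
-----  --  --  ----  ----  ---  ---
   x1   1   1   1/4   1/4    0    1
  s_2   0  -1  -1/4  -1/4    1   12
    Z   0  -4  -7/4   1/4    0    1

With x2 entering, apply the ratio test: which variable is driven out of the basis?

x1

Column x2 entries and ratios — x1: 1/1 = 1; s_2: -1 ≤ 0, skip.
Smallest ratio is 1 in the row of x1, so x1 leaves.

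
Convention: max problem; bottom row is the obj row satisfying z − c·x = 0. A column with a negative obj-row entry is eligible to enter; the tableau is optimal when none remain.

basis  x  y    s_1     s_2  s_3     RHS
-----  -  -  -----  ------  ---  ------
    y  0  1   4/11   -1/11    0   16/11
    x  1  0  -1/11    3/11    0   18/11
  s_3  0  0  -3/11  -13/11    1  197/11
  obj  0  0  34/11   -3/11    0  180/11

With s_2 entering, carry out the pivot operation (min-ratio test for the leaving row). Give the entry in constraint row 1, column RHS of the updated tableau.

Ratio test on column s_2 — row 1: entry -1/11 ≤ 0; row 2: (18/11)/(3/11) = 6; row 3: entry -13/11 ≤ 0. Minimum is 6 at row 2 (x leaves); pivot element 3/11.
Divide row 2 by 3/11; eliminate column s_2 from the other rows.
Row 1 update in column RHS: 16/11 − (-1/11)·6 = 2.

2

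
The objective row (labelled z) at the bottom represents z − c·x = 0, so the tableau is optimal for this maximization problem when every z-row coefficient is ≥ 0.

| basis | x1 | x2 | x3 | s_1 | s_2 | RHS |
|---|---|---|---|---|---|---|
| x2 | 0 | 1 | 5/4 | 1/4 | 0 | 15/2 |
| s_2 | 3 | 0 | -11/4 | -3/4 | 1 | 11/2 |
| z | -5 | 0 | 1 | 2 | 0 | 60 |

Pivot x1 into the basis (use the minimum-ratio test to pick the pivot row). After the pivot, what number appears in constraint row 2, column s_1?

Ratio test on column x1 — row 1: entry 0 ≤ 0; row 2: (11/2)/3 = 11/6. Minimum is 11/6 at row 2 (s_2 leaves); pivot element 3.
Divide row 2 by 3; eliminate column x1 from the other rows.
In the new row 2, the s_1 entry is the old entry divided by the pivot: (-3/4)/3 = -1/4.

-1/4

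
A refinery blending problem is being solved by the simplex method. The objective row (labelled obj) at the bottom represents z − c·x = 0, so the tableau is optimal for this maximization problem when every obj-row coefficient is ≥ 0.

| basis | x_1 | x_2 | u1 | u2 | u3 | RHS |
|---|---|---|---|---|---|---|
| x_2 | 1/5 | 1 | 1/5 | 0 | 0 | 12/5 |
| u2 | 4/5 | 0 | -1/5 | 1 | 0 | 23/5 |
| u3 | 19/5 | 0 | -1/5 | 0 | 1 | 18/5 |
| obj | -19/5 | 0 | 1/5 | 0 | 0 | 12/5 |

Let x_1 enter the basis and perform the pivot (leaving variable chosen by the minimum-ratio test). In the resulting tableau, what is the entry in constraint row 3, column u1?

-1/19

Ratio test on column x_1 — row 1: (12/5)/(1/5) = 12; row 2: (23/5)/(4/5) = 23/4; row 3: (18/5)/(19/5) = 18/19. Minimum is 18/19 at row 3 (u3 leaves); pivot element 19/5.
Divide row 3 by 19/5; eliminate column x_1 from the other rows.
In the new row 3, the u1 entry is the old entry divided by the pivot: (-1/5)/(19/5) = -1/19.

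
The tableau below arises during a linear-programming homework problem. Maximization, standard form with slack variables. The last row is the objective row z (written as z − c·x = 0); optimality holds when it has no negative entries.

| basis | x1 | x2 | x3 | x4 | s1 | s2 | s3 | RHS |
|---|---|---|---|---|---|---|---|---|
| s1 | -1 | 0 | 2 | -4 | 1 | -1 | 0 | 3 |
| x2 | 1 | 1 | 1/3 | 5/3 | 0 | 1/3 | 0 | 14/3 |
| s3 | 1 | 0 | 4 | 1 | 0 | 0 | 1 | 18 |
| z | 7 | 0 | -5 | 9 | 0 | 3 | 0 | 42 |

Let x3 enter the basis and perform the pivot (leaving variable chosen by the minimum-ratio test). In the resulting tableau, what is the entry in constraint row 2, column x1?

Ratio test on column x3 — row 1: 3/2 = 3/2; row 2: (14/3)/(1/3) = 14; row 3: 18/4 = 9/2. Minimum is 3/2 at row 1 (s1 leaves); pivot element 2.
Divide row 1 by 2; eliminate column x3 from the other rows.
Row 2 update in column x1: 1 − (1/3)·(-1/2) = 7/6.

7/6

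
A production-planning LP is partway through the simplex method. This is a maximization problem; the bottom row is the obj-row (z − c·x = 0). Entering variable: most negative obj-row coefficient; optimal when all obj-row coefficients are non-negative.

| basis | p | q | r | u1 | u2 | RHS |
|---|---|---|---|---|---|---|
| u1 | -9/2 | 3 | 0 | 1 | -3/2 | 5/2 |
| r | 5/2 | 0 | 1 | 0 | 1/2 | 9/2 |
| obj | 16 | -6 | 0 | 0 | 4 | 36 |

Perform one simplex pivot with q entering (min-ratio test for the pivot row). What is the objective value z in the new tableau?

41

Ratio test on column q — row 1: (5/2)/3 = 5/6; row 2: entry 0 ≤ 0. Minimum is 5/6 at row 1 (u1 leaves); pivot element 3.
Pivot on row 1; the obj-row RHS becomes 36 − (-6)·(5/6) = 41.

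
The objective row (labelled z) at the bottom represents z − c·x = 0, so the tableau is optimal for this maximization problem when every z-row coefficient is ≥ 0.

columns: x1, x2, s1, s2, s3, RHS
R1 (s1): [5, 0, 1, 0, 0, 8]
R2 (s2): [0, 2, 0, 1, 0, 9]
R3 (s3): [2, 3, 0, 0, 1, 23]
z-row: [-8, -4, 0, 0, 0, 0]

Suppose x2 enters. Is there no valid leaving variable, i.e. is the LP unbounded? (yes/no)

Column x2 has positive entries in row(s) 2, 3, so the ratio test bounds it — not unbounded.

no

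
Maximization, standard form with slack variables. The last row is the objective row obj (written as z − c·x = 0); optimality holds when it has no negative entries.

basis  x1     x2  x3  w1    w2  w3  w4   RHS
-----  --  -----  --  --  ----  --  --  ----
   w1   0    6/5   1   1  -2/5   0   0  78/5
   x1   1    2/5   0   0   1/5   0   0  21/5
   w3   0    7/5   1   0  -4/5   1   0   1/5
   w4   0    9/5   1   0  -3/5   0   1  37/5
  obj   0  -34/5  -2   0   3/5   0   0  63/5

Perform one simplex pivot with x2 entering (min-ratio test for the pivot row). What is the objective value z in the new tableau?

95/7

Ratio test on column x2 — row 1: (78/5)/(6/5) = 13; row 2: (21/5)/(2/5) = 21/2; row 3: (1/5)/(7/5) = 1/7; row 4: (37/5)/(9/5) = 37/9. Minimum is 1/7 at row 3 (w3 leaves); pivot element 7/5.
Pivot on row 3; the obj-row RHS becomes 63/5 − (-34/5)·(1/7) = 95/7.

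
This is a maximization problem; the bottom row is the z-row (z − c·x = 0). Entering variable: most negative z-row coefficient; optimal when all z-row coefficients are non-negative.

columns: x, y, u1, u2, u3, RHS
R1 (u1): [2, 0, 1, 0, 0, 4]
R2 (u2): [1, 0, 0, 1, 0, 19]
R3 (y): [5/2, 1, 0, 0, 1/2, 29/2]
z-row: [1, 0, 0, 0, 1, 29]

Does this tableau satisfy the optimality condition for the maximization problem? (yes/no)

Every z-row coefficient is ≥ 0, so the tableau is optimal.

yes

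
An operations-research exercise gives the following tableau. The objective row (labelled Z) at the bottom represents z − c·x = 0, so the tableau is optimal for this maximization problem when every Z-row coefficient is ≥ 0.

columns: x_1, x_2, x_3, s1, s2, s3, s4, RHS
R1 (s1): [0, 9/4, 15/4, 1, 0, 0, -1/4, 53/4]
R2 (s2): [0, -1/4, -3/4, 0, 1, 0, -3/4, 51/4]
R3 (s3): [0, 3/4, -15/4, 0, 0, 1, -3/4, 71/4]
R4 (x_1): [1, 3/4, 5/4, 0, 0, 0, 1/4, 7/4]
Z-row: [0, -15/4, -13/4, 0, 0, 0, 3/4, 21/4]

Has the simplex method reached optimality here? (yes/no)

no

The Z-row has a negative entry -15/4 in column x_2, so it is not optimal.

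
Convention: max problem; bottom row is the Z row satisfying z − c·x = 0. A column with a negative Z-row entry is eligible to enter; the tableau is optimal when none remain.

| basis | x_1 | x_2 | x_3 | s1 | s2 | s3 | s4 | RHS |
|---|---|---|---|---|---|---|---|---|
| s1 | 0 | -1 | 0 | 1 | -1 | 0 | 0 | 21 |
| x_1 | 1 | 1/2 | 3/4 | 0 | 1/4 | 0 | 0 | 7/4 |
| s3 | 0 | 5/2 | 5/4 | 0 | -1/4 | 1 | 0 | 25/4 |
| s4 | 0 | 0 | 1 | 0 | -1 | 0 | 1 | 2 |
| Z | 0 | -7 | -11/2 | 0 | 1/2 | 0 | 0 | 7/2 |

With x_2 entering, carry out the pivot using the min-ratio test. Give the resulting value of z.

Ratio test on column x_2 — row 1: entry -1 ≤ 0; row 2: (7/4)/(1/2) = 7/2; row 3: (25/4)/(5/2) = 5/2; row 4: entry 0 ≤ 0. Minimum is 5/2 at row 3 (s3 leaves); pivot element 5/2.
Pivot on row 3; the Z-row RHS becomes 7/2 − (-7)·(5/2) = 21.

21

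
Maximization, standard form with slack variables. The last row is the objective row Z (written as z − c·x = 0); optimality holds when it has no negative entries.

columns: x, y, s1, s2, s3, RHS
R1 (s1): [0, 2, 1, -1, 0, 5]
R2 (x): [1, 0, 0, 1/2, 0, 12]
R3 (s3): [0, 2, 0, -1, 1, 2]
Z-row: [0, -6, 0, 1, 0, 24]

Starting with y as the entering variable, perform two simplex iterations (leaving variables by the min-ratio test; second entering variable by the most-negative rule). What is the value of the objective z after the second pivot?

Ratio test on column y — row 1: 5/2 = 5/2; row 2: entry 0 ≤ 0; row 3: 2/2 = 1. Minimum is 1 at row 3 (s3 leaves); pivot element 2.
Pivot on row 3; the Z-row RHS becomes 24 − (-6)·1 = 30.
Next entering variable (most negative Z-row entry -2): s2.
Ratio test on column s2 — row 1: entry 0 ≤ 0; row 2: 12/(1/2) = 24; row 3: entry -1/2 ≤ 0. Minimum is 24 at row 2 (x leaves); pivot element 1/2.
After the second pivot the Z-row RHS is 30 − (-2)·24 = 78.

78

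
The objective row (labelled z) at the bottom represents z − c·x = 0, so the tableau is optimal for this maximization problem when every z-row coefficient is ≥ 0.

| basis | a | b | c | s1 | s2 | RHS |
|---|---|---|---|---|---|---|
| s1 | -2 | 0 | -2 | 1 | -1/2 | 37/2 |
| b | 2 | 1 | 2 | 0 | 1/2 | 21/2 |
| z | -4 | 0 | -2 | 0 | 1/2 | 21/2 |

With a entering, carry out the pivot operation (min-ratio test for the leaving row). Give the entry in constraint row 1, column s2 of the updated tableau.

0

Ratio test on column a — row 1: entry -2 ≤ 0; row 2: (21/2)/2 = 21/4. Minimum is 21/4 at row 2 (b leaves); pivot element 2.
Divide row 2 by 2; eliminate column a from the other rows.
Row 1 update in column s2: -1/2 − (-2)·(1/4) = 0.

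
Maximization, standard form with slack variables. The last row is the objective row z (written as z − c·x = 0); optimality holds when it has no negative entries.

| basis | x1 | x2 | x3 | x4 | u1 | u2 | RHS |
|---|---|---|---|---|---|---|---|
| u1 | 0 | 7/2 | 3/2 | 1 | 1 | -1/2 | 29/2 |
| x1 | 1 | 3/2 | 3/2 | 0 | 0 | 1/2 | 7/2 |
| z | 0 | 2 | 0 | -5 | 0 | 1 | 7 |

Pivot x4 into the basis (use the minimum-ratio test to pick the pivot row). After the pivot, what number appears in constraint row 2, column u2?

1/2

Ratio test on column x4 — row 1: (29/2)/1 = 29/2; row 2: entry 0 ≤ 0. Minimum is 29/2 at row 1 (u1 leaves); pivot element 1.
Divide row 1 by 1; eliminate column x4 from the other rows.
Row 2 update in column u2: 1/2 − 0·(-1/2) = 1/2.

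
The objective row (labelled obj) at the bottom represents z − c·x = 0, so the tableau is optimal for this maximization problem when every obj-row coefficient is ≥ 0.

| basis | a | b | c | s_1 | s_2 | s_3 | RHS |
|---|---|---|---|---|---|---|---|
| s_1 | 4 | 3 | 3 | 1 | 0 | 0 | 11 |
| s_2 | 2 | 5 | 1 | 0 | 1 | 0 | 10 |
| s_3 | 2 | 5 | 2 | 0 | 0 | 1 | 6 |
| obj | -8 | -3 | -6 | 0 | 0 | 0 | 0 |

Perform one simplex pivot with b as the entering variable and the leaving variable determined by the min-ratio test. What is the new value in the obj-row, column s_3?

Ratio test on column b — row 1: 11/3 = 11/3; row 2: 10/5 = 2; row 3: 6/5 = 6/5. Minimum is 6/5 at row 3 (s_3 leaves); pivot element 5.
Divide row 3 by 5; eliminate column b from the other rows.
obj-row update in column s_3: 0 − (-3)·(1/5) = 3/5.

3/5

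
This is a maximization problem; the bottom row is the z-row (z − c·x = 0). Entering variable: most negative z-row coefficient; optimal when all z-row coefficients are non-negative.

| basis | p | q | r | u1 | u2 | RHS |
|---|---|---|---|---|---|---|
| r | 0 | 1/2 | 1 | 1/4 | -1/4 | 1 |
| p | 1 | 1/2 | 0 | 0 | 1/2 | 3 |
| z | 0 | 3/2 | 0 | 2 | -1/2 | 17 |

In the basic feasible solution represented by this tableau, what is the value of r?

1

r is basic (row 1); its value is the RHS of that row, 1.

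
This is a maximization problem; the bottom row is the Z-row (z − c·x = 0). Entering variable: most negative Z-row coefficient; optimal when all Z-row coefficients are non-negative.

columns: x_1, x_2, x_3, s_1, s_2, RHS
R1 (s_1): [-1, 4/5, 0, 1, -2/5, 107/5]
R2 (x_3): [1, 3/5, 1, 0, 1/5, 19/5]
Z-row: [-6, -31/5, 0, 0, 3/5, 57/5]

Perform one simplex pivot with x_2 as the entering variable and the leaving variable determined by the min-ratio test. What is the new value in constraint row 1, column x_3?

-4/3

Ratio test on column x_2 — row 1: (107/5)/(4/5) = 107/4; row 2: (19/5)/(3/5) = 19/3. Minimum is 19/3 at row 2 (x_3 leaves); pivot element 3/5.
Divide row 2 by 3/5; eliminate column x_2 from the other rows.
Row 1 update in column x_3: 0 − (4/5)·(5/3) = -4/3.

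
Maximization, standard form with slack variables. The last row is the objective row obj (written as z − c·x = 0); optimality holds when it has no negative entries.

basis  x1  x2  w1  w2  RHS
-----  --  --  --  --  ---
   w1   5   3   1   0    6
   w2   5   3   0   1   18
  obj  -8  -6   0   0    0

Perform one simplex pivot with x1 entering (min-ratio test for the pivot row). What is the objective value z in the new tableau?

48/5

Ratio test on column x1 — row 1: 6/5 = 6/5; row 2: 18/5 = 18/5. Minimum is 6/5 at row 1 (w1 leaves); pivot element 5.
Pivot on row 1; the obj-row RHS becomes 0 − (-8)·(6/5) = 48/5.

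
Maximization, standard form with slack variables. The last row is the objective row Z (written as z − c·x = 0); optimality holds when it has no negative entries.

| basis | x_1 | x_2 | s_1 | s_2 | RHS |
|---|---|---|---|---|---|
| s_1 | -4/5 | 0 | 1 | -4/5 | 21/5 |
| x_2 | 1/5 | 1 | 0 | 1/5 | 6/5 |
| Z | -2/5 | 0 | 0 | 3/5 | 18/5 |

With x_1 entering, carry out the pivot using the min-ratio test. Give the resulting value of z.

6

Ratio test on column x_1 — row 1: entry -4/5 ≤ 0; row 2: (6/5)/(1/5) = 6. Minimum is 6 at row 2 (x_2 leaves); pivot element 1/5.
Pivot on row 2; the Z-row RHS becomes 18/5 − (-2/5)·6 = 6.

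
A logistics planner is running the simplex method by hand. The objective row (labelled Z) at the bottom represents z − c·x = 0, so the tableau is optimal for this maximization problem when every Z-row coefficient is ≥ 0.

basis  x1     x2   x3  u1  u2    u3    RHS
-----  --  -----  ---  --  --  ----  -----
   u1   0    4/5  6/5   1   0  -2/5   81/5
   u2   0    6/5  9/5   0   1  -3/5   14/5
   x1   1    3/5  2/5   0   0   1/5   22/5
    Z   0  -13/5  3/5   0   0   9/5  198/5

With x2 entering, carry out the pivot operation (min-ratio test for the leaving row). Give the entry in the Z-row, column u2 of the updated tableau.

13/6

Ratio test on column x2 — row 1: (81/5)/(4/5) = 81/4; row 2: (14/5)/(6/5) = 7/3; row 3: (22/5)/(3/5) = 22/3. Minimum is 7/3 at row 2 (u2 leaves); pivot element 6/5.
Divide row 2 by 6/5; eliminate column x2 from the other rows.
Z-row update in column u2: 0 − (-13/5)·(5/6) = 13/6.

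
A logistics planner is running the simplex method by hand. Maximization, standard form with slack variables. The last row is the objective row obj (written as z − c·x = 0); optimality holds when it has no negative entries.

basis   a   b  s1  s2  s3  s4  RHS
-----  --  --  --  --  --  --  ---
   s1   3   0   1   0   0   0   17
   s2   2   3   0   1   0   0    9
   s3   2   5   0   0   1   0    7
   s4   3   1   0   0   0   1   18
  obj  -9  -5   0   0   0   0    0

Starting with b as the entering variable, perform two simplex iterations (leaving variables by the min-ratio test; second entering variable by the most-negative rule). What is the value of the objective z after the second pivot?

63/2

Ratio test on column b — row 1: entry 0 ≤ 0; row 2: 9/3 = 3; row 3: 7/5 = 7/5; row 4: 18/1 = 18. Minimum is 7/5 at row 3 (s3 leaves); pivot element 5.
Pivot on row 3; the obj-row RHS becomes 0 − (-5)·(7/5) = 7.
Next entering variable (most negative obj-row entry -7): a.
Ratio test on column a — row 1: 17/3 = 17/3; row 2: (24/5)/(4/5) = 6; row 3: (7/5)/(2/5) = 7/2; row 4: (83/5)/(13/5) = 83/13. Minimum is 7/2 at row 3 (b leaves); pivot element 2/5.
After the second pivot the obj-row RHS is 7 − (-7)·(7/2) = 63/2.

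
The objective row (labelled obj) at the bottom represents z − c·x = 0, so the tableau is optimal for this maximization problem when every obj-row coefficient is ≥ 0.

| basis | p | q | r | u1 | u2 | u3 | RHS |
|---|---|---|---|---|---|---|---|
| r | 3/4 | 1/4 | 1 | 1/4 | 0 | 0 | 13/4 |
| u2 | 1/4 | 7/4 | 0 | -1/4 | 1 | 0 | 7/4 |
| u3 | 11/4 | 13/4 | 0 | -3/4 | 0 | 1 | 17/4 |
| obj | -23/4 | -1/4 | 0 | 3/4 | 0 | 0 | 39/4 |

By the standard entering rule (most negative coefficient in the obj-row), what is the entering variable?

Negative obj-row entries: p: -23/4, q: -1/4.
The most negative is -23/4 in column p, so p enters.

p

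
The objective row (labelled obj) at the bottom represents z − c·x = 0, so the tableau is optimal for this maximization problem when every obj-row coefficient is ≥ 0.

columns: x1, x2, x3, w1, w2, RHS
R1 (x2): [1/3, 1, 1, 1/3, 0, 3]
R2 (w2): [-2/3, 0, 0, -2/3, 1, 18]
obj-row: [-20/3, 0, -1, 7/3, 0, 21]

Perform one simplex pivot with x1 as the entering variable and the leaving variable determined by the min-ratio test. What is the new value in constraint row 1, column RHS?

9

Ratio test on column x1 — row 1: 3/(1/3) = 9; row 2: entry -2/3 ≤ 0. Minimum is 9 at row 1 (x2 leaves); pivot element 1/3.
Divide row 1 by 1/3; eliminate column x1 from the other rows.
In the new row 1, the RHS entry is the old entry divided by the pivot: 3/(1/3) = 9.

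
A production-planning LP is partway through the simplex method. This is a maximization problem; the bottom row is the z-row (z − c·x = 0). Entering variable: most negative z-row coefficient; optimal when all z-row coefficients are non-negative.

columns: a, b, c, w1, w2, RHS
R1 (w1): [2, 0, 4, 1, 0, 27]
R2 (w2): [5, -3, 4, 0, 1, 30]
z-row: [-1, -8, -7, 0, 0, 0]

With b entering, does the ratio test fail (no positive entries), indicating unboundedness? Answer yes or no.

Every constraint-row entry in column b is ≤ 0, so increasing b is unbounded.

yes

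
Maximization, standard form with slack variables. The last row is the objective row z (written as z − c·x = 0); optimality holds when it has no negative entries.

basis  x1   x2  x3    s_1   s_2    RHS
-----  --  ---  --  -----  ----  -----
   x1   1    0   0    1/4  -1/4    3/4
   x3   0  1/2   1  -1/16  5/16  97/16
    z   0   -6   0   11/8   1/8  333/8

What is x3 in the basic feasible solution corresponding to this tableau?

97/16

x3 is basic (row 2); its value is the RHS of that row, 97/16.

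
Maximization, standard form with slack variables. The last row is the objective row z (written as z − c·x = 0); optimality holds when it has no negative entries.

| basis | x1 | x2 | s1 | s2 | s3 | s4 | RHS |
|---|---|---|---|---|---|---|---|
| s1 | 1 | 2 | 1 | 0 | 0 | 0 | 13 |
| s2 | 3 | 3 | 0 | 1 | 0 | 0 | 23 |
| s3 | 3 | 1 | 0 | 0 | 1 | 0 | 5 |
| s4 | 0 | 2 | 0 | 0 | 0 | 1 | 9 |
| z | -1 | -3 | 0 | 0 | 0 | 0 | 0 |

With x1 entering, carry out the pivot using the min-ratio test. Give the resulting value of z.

Ratio test on column x1 — row 1: 13/1 = 13; row 2: 23/3 = 23/3; row 3: 5/3 = 5/3; row 4: entry 0 ≤ 0. Minimum is 5/3 at row 3 (s3 leaves); pivot element 3.
Pivot on row 3; the z-row RHS becomes 0 − (-1)·(5/3) = 5/3.

5/3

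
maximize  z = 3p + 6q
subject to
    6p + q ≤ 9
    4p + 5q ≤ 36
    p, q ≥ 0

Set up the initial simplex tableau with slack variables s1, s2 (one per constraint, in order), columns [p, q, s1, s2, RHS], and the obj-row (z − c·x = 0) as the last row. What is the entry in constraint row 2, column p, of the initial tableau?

Constraint 2 has coefficient 4 on p.

4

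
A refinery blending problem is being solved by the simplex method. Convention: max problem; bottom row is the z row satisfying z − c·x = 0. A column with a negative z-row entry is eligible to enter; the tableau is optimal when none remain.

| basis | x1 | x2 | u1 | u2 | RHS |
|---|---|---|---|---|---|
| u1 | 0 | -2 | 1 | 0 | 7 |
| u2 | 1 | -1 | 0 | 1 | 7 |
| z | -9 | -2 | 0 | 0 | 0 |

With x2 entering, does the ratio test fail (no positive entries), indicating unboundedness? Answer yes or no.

Every constraint-row entry in column x2 is ≤ 0, so increasing x2 is unbounded.

yes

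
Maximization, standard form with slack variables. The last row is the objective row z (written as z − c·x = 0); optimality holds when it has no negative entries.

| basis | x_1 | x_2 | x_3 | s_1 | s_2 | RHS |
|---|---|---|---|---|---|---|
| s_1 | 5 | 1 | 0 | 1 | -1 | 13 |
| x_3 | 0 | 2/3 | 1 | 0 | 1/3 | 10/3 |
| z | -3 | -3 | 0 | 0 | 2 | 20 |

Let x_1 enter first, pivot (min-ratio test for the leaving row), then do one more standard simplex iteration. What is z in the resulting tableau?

199/5

Ratio test on column x_1 — row 1: 13/5 = 13/5; row 2: entry 0 ≤ 0. Minimum is 13/5 at row 1 (s_1 leaves); pivot element 5.
Pivot on row 1; the z-row RHS becomes 20 − (-3)·(13/5) = 139/5.
Next entering variable (most negative z-row entry -12/5): x_2.
Ratio test on column x_2 — row 1: (13/5)/(1/5) = 13; row 2: (10/3)/(2/3) = 5. Minimum is 5 at row 2 (x_3 leaves); pivot element 2/3.
After the second pivot the z-row RHS is 139/5 − (-12/5)·5 = 199/5.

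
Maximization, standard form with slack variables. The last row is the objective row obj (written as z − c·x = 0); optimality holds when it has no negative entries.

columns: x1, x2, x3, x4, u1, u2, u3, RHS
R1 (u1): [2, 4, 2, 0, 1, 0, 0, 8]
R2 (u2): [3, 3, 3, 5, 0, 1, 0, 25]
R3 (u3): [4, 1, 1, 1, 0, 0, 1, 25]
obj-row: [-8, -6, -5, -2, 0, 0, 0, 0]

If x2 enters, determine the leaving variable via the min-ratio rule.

Column x2 entries and ratios — u1: 8/4 = 2; u2: 25/3 = 25/3; u3: 25/1 = 25.
Smallest ratio is 2 in the row of u1, so u1 leaves.

u1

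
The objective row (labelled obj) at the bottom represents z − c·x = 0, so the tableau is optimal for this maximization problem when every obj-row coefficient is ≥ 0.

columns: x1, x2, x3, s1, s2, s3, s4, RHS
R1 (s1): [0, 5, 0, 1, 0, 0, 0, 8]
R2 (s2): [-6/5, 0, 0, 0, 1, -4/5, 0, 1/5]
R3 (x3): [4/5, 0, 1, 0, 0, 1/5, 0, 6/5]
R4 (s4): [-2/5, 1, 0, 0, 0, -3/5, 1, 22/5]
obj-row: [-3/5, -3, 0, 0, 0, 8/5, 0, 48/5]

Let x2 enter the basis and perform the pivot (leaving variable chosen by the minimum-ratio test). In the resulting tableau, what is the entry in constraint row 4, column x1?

Ratio test on column x2 — row 1: 8/5 = 8/5; row 2: entry 0 ≤ 0; row 3: entry 0 ≤ 0; row 4: (22/5)/1 = 22/5. Minimum is 8/5 at row 1 (s1 leaves); pivot element 5.
Divide row 1 by 5; eliminate column x2 from the other rows.
Row 4 update in column x1: -2/5 − 1·0 = -2/5.

-2/5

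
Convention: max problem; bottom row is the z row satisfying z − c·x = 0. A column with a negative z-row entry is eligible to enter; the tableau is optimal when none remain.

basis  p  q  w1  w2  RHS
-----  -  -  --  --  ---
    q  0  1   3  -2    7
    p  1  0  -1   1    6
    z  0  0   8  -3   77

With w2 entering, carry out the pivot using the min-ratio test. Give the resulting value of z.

Ratio test on column w2 — row 1: entry -2 ≤ 0; row 2: 6/1 = 6. Minimum is 6 at row 2 (p leaves); pivot element 1.
Pivot on row 2; the z-row RHS becomes 77 − (-3)·6 = 95.

95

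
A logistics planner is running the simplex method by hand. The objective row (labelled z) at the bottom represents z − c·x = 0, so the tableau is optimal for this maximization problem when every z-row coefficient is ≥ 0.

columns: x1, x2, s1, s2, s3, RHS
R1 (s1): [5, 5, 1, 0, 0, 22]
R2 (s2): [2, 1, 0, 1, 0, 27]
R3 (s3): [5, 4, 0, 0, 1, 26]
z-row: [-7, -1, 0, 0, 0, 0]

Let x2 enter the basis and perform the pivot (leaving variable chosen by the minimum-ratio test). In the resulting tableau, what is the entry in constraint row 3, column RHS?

Ratio test on column x2 — row 1: 22/5 = 22/5; row 2: 27/1 = 27; row 3: 26/4 = 13/2. Minimum is 22/5 at row 1 (s1 leaves); pivot element 5.
Divide row 1 by 5; eliminate column x2 from the other rows.
Row 3 update in column RHS: 26 − 4·(22/5) = 42/5.

42/5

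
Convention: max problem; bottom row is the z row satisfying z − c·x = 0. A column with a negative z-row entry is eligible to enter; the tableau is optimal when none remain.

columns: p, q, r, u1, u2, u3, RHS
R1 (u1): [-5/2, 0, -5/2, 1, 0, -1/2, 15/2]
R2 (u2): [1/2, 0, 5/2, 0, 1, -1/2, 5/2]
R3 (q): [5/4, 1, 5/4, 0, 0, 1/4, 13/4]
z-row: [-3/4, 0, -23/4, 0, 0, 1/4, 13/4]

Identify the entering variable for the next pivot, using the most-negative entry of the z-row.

r

Negative z-row entries: p: -3/4, r: -23/4.
The most negative is -23/4 in column r, so r enters.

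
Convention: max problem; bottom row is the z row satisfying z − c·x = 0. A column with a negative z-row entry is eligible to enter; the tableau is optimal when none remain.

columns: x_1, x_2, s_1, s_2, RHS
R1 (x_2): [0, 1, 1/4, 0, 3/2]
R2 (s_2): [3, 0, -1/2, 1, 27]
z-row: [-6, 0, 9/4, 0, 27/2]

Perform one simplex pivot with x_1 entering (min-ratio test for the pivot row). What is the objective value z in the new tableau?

135/2

Ratio test on column x_1 — row 1: entry 0 ≤ 0; row 2: 27/3 = 9. Minimum is 9 at row 2 (s_2 leaves); pivot element 3.
Pivot on row 2; the z-row RHS becomes 27/2 − (-6)·9 = 135/2.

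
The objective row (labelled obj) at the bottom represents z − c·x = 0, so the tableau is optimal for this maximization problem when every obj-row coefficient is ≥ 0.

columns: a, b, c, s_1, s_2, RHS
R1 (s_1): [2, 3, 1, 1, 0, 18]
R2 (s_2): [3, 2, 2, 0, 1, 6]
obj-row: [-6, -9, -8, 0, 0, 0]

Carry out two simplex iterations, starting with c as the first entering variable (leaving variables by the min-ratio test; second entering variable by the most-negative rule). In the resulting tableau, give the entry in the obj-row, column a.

Ratio test on column c — row 1: 18/1 = 18; row 2: 6/2 = 3. Minimum is 3 at row 2 (s_2 leaves); pivot element 2.
Divide row 2 by 2; eliminate column c from the other rows.
Second iteration: most negative obj-row entry is -1 in column b, so b enters.
Ratio test on column b — row 1: 15/2 = 15/2; row 2: 3/1 = 3. Minimum is 3 at row 2 (c leaves); pivot element 1.
Divide row 2 by 1; eliminate column b from the other rows.
After both pivots, the entry at the obj-row, column a is 15/2.

15/2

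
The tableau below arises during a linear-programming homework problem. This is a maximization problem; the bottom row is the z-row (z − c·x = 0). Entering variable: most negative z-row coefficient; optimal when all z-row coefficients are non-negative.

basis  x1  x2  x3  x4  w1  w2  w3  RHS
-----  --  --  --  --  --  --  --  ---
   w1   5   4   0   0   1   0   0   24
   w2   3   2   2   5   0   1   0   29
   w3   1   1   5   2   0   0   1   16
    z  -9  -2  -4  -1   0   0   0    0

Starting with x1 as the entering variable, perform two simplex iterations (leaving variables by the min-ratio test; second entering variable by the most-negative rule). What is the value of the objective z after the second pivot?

Ratio test on column x1 — row 1: 24/5 = 24/5; row 2: 29/3 = 29/3; row 3: 16/1 = 16. Minimum is 24/5 at row 1 (w1 leaves); pivot element 5.
Pivot on row 1; the z-row RHS becomes 0 − (-9)·(24/5) = 216/5.
Next entering variable (most negative z-row entry -4): x3.
Ratio test on column x3 — row 1: entry 0 ≤ 0; row 2: (73/5)/2 = 73/10; row 3: (56/5)/5 = 56/25. Minimum is 56/25 at row 3 (w3 leaves); pivot element 5.
After the second pivot the z-row RHS is 216/5 − (-4)·(56/25) = 1304/25.

1304/25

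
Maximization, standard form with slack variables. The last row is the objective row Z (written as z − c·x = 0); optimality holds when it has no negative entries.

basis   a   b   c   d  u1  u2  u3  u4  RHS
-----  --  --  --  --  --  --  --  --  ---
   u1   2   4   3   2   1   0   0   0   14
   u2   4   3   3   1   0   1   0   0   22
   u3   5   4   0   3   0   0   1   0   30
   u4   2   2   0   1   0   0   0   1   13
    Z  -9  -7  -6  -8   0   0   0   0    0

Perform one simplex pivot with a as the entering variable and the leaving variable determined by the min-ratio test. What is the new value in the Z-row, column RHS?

99/2

Ratio test on column a — row 1: 14/2 = 7; row 2: 22/4 = 11/2; row 3: 30/5 = 6; row 4: 13/2 = 13/2. Minimum is 11/2 at row 2 (u2 leaves); pivot element 4.
Divide row 2 by 4; eliminate column a from the other rows.
Z-row update in column RHS: 0 − (-9)·(11/2) = 99/2.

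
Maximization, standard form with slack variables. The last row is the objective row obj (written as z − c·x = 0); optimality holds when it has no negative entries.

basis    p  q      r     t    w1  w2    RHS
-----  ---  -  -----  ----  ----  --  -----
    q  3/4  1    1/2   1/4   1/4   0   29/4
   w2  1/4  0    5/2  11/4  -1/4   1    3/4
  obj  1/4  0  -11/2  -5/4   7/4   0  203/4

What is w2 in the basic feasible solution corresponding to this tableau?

w2 is basic (row 2); its value is the RHS of that row, 3/4.

3/4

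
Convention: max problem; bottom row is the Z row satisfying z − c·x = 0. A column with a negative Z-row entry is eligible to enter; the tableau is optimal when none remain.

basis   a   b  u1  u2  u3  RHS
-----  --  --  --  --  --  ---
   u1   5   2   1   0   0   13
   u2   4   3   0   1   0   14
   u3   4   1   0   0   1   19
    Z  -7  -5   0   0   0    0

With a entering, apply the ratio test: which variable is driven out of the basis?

u1

Column a entries and ratios — u1: 13/5 = 13/5; u2: 14/4 = 7/2; u3: 19/4 = 19/4.
Smallest ratio is 13/5 in the row of u1, so u1 leaves.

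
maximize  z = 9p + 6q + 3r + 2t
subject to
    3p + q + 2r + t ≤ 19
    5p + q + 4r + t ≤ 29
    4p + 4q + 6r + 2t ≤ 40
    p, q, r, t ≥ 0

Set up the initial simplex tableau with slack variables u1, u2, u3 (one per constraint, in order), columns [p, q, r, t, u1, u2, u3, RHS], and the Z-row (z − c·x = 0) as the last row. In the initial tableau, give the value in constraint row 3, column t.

Constraint 3 has coefficient 2 on t.

2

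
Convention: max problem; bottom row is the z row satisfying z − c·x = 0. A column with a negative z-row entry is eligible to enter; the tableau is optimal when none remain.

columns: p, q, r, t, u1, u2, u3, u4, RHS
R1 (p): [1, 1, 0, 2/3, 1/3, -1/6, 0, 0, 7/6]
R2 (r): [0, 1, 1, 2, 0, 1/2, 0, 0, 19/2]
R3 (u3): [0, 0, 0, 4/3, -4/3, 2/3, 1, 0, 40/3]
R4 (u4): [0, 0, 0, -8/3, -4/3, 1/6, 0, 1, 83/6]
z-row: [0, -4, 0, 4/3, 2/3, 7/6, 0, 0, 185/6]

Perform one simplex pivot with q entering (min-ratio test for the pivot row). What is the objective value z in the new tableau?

Ratio test on column q — row 1: (7/6)/1 = 7/6; row 2: (19/2)/1 = 19/2; row 3: entry 0 ≤ 0; row 4: entry 0 ≤ 0. Minimum is 7/6 at row 1 (p leaves); pivot element 1.
Pivot on row 1; the z-row RHS becomes 185/6 − (-4)·(7/6) = 71/2.

71/2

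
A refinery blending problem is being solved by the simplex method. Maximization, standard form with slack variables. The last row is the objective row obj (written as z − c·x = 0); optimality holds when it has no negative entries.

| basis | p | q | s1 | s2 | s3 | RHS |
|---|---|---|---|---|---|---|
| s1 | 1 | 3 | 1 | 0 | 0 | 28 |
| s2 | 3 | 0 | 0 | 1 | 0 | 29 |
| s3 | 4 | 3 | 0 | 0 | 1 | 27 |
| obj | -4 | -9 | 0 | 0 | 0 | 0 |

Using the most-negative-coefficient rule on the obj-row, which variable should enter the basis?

Negative obj-row entries: p: -4, q: -9.
The most negative is -9 in column q, so q enters.

q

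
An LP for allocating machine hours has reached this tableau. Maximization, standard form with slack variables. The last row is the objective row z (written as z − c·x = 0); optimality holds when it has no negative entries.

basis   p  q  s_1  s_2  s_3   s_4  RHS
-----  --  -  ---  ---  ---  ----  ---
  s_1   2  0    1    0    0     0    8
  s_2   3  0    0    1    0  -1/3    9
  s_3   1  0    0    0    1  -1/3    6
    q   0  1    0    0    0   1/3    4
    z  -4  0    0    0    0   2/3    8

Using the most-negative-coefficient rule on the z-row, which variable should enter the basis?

p

Negative z-row entries: p: -4.
The most negative is -4 in column p, so p enters.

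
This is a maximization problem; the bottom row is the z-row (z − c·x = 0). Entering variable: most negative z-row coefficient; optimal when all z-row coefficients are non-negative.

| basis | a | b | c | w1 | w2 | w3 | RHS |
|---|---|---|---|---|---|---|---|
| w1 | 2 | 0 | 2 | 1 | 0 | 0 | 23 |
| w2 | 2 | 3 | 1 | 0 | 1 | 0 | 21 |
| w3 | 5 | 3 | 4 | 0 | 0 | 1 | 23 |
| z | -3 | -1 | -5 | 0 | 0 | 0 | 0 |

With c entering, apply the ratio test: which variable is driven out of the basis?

w3

Column c entries and ratios — w1: 23/2 = 23/2; w2: 21/1 = 21; w3: 23/4 = 23/4.
Smallest ratio is 23/4 in the row of w3, so w3 leaves.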